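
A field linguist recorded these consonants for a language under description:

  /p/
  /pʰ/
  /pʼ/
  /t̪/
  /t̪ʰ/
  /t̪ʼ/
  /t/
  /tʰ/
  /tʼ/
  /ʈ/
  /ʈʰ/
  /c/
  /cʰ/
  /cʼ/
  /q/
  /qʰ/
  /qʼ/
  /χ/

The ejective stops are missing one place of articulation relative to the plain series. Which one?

retroflex

Plain: /p/ (bilabial), /t̪/ (dental), /t/ (alveolar), /ʈ/ (retroflex), /c/ (palatal), /q/ (uvular).
Aspirated: /pʰ/ (bilabial), /t̪ʰ/ (dental), /tʰ/ (alveolar), /ʈʰ/ (retroflex), /cʰ/ (palatal), /qʰ/ (uvular).
Ejective: /pʼ/ (bilabial), /t̪ʼ/ (dental), /tʼ/ (alveolar), /cʼ/ (palatal), /qʼ/ (uvular).
Every place of articulation has an ejective member except retroflex, where /ʈʼ/ would be expected.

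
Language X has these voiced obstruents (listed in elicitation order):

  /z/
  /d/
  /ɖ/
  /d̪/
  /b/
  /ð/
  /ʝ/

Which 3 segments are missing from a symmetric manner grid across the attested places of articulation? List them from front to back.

/β/, /ʐ/, /ɟ/

Stop: /b/ (bilabial), /d̪/ (dental), /d/ (alveolar), /ɖ/ (retroflex).
Fricative: /ð/ (dental), /z/ (alveolar), /ʝ/ (palatal).
Gaps, from front to back: bilabial lacks fricative (/β/); retroflex lacks fricative (/ʐ/); palatal lacks stop (/ɟ/).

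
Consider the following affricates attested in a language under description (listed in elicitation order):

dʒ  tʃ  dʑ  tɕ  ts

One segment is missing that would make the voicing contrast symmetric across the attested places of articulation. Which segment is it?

alveolar: voiceless /ts/, voiced —.
postalveolar: voiceless /tʃ/, voiced /dʒ/.
alveolo-palatal: voiceless /tɕ/, voiced /dʑ/.
The alveolar row has no voiced member, so the gap is the voiced alveolar affricate /dz/.

/dz/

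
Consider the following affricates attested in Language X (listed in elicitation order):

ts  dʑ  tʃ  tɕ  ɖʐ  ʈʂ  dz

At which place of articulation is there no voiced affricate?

alveolar: voiceless /ts/, voiced /dz/.
postalveolar: voiceless /tʃ/, voiced —.
retroflex: voiceless /ʈʂ/, voiced /ɖʐ/.
alveolo-palatal: voiceless /tɕ/, voiced /dʑ/.
Every place of articulation has a voiced member except postalveolar, where /dʒ/ would be expected.

postalveolar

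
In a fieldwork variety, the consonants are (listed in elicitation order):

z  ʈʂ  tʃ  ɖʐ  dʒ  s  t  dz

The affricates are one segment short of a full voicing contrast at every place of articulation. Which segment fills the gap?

/ts/

Voiceless: /tʃ/ (postalveolar), /ʈʂ/ (retroflex).
Voiced: /dz/ (alveolar), /dʒ/ (postalveolar), /ɖʐ/ (retroflex).
The alveolar row has no voiceless member, so the gap is the voiceless alveolar affricate /ts/.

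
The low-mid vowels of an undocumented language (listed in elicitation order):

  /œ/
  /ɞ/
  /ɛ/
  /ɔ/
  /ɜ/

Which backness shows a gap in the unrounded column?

Unrounded: /ɛ/ (front), /ɜ/ (central).
Rounded: /œ/ (front), /ɞ/ (central), /ɔ/ (back).
Every backness has an unrounded member except back, where /ʌ/ would be expected.

back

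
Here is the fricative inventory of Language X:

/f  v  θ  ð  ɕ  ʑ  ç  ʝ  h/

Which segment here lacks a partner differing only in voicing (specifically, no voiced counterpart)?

/h/

Labiodental: /f/ ~ /v/
Dental: /θ/ ~ /ð/
Alveolo-palatal: /ɕ/ ~ /ʑ/
Palatal: /ç/ ~ /ʝ/
Glottal: only /h/ (voiceless); no voiced partner.
So /h/ is the unpaired segment.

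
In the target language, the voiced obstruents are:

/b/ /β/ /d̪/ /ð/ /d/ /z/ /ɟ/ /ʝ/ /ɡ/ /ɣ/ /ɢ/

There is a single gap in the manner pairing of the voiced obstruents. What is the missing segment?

/ʁ/

bilabial: stop /b/, fricative /β/.
dental: stop /d̪/, fricative /ð/.
alveolar: stop /d/, fricative /z/.
palatal: stop /ɟ/, fricative /ʝ/.
velar: stop /ɡ/, fricative /ɣ/.
uvular: stop /ɢ/, fricative —.
The uvular row has no fricative member, so the gap is the uvular fricative /ʁ/.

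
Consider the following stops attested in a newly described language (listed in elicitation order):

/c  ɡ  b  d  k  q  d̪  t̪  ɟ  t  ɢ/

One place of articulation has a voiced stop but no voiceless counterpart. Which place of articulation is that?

bilabial

Voiceless: /t̪/ (dental), /t/ (alveolar), /c/ (palatal), /k/ (velar), /q/ (uvular).
Voiced: /b/ (bilabial), /d̪/ (dental), /d/ (alveolar), /ɟ/ (palatal), /ɡ/ (velar), /ɢ/ (uvular).
Every place of articulation has a voiceless member except bilabial, where /p/ would be expected.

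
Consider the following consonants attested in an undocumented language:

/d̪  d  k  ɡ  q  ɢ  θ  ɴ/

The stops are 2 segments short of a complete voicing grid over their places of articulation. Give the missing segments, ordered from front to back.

/t̪/, /t/

Voiceless: /k/ (velar), /q/ (uvular).
Voiced: /d̪/ (dental), /d/ (alveolar), /ɡ/ (velar), /ɢ/ (uvular).
Gaps, from front to back: dental lacks voiceless (/t̪/); alveolar lacks voiceless (/t/).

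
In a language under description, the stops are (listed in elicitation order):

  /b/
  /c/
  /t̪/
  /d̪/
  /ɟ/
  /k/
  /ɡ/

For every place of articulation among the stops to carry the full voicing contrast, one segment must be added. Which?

/p/

Voiceless: /t̪/ (dental), /c/ (palatal), /k/ (velar).
Voiced: /b/ (bilabial), /d̪/ (dental), /ɟ/ (palatal), /ɡ/ (velar).
The bilabial row has no voiceless member, so the gap is the voiceless bilabial stop /p/.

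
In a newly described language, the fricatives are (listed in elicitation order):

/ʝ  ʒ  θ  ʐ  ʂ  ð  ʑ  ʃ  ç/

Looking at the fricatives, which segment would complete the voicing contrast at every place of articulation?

/ɕ/

dental: voiceless /θ/, voiced /ð/.
postalveolar: voiceless /ʃ/, voiced /ʒ/.
retroflex: voiceless /ʂ/, voiced /ʐ/.
alveolo-palatal: voiceless —, voiced /ʑ/.
palatal: voiceless /ç/, voiced /ʝ/.
The alveolo-palatal row has no voiceless member, so the gap is the voiceless alveolo-palatal fricative /ɕ/.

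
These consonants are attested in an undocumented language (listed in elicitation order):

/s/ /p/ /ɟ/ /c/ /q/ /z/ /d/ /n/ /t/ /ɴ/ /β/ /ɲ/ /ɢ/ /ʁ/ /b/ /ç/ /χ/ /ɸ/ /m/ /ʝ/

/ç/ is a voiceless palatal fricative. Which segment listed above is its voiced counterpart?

The voiced counterpart is a voiced palatal fricative — in this inventory, /ʝ/.

/ʝ/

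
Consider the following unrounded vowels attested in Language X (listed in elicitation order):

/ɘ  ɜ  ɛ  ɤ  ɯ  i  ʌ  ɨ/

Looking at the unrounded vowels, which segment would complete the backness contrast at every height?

/e/

high: front /i/, central /ɨ/, back /ɯ/.
high-mid: front —, central /ɘ/, back /ɤ/.
low-mid: front /ɛ/, central /ɜ/, back /ʌ/.
The high-mid row has no front member, so the gap is the high-mid front unrounded vowel /e/.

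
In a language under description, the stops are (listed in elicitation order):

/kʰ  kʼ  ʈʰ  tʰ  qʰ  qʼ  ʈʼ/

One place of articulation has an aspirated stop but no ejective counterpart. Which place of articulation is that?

alveolar

place of articulation  aspirated  ejective
alveolar          tʰ        —       
retroflex         ʈʰ        ʈʼ      
velar             kʰ        kʼ      
uvular            qʰ        qʼ      
Every place of articulation has an ejective member except alveolar, where /tʼ/ would be expected.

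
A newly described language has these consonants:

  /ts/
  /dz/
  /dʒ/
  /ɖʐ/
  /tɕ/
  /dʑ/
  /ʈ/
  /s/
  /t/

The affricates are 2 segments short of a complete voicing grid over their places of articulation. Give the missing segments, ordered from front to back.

alveolar: voiceless /ts/, voiced /dz/.
postalveolar: voiceless —, voiced /dʒ/.
retroflex: voiceless —, voiced /ɖʐ/.
alveolo-palatal: voiceless /tɕ/, voiced /dʑ/.
Gaps, from front to back: postalveolar lacks voiceless (/tʃ/); retroflex lacks voiceless (/ʈʂ/).

/tʃ/, /ʈʂ/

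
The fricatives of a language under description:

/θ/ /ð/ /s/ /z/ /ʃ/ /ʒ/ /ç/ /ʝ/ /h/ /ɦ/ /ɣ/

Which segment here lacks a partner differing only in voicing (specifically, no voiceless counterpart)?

/ɣ/

Dental: /θ/ ~ /ð/
Alveolar: /s/ ~ /z/
Postalveolar: /ʃ/ ~ /ʒ/
Palatal: /ç/ ~ /ʝ/
Glottal: /h/ ~ /ɦ/
Velar: only /ɣ/ (voiced); no voiceless partner.
So /ɣ/ is the unpaired segment.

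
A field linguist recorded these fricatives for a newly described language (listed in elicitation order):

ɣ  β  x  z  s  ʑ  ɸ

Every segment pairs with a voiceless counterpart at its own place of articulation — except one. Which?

Bilabial: /ɸ/ ~ /β/
Alveolar: /s/ ~ /z/
Velar: /x/ ~ /ɣ/
Alveolo-palatal: only /ʑ/ (voiced); no voiceless partner.
So /ʑ/ is the unpaired segment.

/ʑ/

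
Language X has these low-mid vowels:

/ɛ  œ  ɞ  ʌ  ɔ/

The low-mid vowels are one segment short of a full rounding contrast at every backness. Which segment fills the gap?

/ɜ/

backness          unrounded  rounded 
front             ɛ         œ       
central           —         ɞ       
back              ʌ         ɔ       
The central row has no unrounded member, so the gap is the central unrounded vowel /ɜ/.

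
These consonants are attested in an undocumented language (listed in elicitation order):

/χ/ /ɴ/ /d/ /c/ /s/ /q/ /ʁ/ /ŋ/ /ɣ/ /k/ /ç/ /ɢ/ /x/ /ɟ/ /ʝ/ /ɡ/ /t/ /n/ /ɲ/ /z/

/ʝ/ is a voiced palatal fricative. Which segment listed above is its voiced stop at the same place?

The voiced stop at the same place is a voiced palatal stop — in this inventory, /ɟ/.

/ɟ/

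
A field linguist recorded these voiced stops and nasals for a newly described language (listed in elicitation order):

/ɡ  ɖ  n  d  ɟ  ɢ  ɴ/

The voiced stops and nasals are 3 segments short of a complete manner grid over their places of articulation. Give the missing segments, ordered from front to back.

alveolar: oral stop /d/, nasal /n/.
retroflex: oral stop /ɖ/, nasal —.
palatal: oral stop /ɟ/, nasal —.
velar: oral stop /ɡ/, nasal —.
uvular: oral stop /ɢ/, nasal /ɴ/.
Gaps, from front to back: retroflex lacks nasal (/ɳ/); palatal lacks nasal (/ɲ/); velar lacks nasal (/ŋ/).

/ɳ/, /ɲ/, /ŋ/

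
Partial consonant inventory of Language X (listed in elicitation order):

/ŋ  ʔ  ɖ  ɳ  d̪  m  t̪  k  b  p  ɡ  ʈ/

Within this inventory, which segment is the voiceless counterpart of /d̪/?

/d̪/ is a voiced dental stop.
The voiceless counterpart is a voiceless dental stop — in this inventory, /t̪/.

/t̪/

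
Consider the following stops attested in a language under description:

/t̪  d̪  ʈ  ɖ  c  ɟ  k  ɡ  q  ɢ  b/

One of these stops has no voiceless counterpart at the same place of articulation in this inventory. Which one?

Dental: /t̪/ ~ /d̪/
Retroflex: /ʈ/ ~ /ɖ/
Palatal: /c/ ~ /ɟ/
Velar: /k/ ~ /ɡ/
Uvular: /q/ ~ /ɢ/
Bilabial: only /b/ (voiced); no voiceless partner.
So /b/ is the unpaired segment.

/b/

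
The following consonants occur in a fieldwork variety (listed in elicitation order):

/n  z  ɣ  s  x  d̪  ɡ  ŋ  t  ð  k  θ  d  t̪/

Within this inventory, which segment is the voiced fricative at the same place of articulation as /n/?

/z/

/n/ is an alveolar nasal.
The voiced fricative at the same place is a voiced alveolar fricative — in this inventory, /z/.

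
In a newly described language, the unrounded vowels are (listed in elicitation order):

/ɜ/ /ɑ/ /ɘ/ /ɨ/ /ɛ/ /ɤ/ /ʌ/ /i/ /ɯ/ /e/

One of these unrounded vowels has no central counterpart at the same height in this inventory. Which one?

High: /i/ ~ /ɨ/ ~ /ɯ/
High-mid: /e/ ~ /ɘ/ ~ /ɤ/
Low-mid: /ɛ/ ~ /ɜ/ ~ /ʌ/
Low: only /ɑ/ (back); no central partner.
So /ɑ/ is the unpaired segment.

/ɑ/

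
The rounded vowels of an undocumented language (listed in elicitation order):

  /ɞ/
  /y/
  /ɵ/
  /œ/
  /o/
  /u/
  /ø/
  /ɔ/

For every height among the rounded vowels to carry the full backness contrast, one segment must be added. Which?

/ʉ/

Front: /y/ (high), /ø/ (high-mid), /œ/ (low-mid).
Central: /ɵ/ (high-mid), /ɞ/ (low-mid).
Back: /u/ (high), /o/ (high-mid), /ɔ/ (low-mid).
The high row has no central member, so the gap is the high central rounded vowel /ʉ/.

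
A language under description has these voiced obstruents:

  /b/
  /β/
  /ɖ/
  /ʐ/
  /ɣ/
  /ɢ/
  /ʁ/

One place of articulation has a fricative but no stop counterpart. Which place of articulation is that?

bilabial: stop /b/, fricative /β/.
retroflex: stop /ɖ/, fricative /ʐ/.
velar: stop —, fricative /ɣ/.
uvular: stop /ɢ/, fricative /ʁ/.
Every place of articulation has a stop member except velar, where /ɡ/ would be expected.

velar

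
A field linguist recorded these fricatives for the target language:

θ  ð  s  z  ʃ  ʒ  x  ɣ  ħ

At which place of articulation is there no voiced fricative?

place of articulation  voiceless  voiced  
dental            θ         ð       
alveolar          s         z       
postalveolar      ʃ         ʒ       
velar             x         ɣ       
pharyngeal        ħ         —       
Every place of articulation has a voiced member except pharyngeal, where /ʕ/ would be expected.

pharyngeal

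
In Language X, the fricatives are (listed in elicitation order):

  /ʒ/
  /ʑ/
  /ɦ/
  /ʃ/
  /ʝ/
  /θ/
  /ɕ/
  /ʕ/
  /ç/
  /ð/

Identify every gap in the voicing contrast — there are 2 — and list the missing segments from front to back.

place of articulation  voiceless  voiced  
dental            θ         ð       
postalveolar      ʃ         ʒ       
alveolo-palatal   ɕ         ʑ       
palatal           ç         ʝ       
pharyngeal        —         ʕ       
glottal           —         ɦ       
Gaps, from front to back: pharyngeal lacks voiceless (/ħ/); glottal lacks voiceless (/h/).

/ħ/, /h/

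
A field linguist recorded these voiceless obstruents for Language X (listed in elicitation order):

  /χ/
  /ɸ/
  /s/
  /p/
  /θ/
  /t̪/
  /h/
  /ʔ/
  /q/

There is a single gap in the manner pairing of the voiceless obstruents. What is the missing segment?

/t/

bilabial: stop /p/, fricative /ɸ/.
dental: stop /t̪/, fricative /θ/.
alveolar: stop —, fricative /s/.
uvular: stop /q/, fricative /χ/.
glottal: stop /ʔ/, fricative /h/.
The alveolar row has no stop member, so the gap is the alveolar stop /t/.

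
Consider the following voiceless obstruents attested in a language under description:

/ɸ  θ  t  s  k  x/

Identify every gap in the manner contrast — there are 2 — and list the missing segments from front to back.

place of articulation  stop      fricative
bilabial          —         ɸ       
dental            —         θ       
alveolar          t         s       
velar             k         x       
Gaps, from front to back: bilabial lacks stop (/p/); dental lacks stop (/t̪/).

/p/, /t̪/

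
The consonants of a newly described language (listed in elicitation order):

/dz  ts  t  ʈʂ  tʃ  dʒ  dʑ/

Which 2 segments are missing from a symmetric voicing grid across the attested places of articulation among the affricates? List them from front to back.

/ɖʐ/, /tɕ/

place of articulation  voiceless  voiced  
alveolar          ts        dz      
postalveolar      tʃ        dʒ      
retroflex         ʈʂ        —       
alveolo-palatal   —         dʑ      
Gaps, from front to back: retroflex lacks voiced (/ɖʐ/); alveolo-palatal lacks voiceless (/tɕ/).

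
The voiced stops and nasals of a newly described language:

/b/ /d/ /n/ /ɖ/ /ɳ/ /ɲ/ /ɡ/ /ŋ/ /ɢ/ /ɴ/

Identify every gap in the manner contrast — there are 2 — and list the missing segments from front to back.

bilabial: oral stop /b/, nasal —.
alveolar: oral stop /d/, nasal /n/.
retroflex: oral stop /ɖ/, nasal /ɳ/.
palatal: oral stop —, nasal /ɲ/.
velar: oral stop /ɡ/, nasal /ŋ/.
uvular: oral stop /ɢ/, nasal /ɴ/.
Gaps, from front to back: bilabial lacks nasal (/m/); palatal lacks oral stop (/ɟ/).

/m/, /ɟ/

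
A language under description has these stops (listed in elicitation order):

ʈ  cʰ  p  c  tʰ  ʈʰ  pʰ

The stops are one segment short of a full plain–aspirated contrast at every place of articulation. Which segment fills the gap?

/t/

Plain: /p/ (bilabial), /ʈ/ (retroflex), /c/ (palatal).
Aspirated: /pʰ/ (bilabial), /tʰ/ (alveolar), /ʈʰ/ (retroflex), /cʰ/ (palatal).
The alveolar row has no plain member, so the gap is the plain alveolar stop /t/.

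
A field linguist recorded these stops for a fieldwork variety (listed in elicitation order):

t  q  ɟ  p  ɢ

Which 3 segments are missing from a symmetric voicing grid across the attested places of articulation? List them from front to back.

/b/, /d/, /c/

bilabial: voiceless /p/, voiced —.
alveolar: voiceless /t/, voiced —.
palatal: voiceless —, voiced /ɟ/.
uvular: voiceless /q/, voiced /ɢ/.
Gaps, from front to back: bilabial lacks voiced (/b/); alveolar lacks voiced (/d/); palatal lacks voiceless (/c/).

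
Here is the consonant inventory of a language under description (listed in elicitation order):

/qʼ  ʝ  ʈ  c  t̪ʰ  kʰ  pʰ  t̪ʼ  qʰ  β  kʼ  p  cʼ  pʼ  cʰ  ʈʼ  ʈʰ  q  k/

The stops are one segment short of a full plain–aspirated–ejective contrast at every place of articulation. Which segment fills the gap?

place of articulation  plain     aspirated  ejective
bilabial          p         pʰ        pʼ      
dental            —         t̪ʰ       t̪ʼ     
retroflex         ʈ         ʈʰ        ʈʼ      
palatal           c         cʰ        cʼ      
velar             k         kʰ        kʼ      
uvular            q         qʰ        qʼ      
The dental row has no plain member, so the gap is the plain dental stop /t̪/.

/t̪/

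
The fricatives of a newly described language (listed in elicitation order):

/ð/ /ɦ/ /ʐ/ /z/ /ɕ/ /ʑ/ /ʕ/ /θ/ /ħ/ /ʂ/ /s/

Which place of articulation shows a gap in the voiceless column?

glottal

place of articulation  voiceless  voiced  
dental            θ         ð       
alveolar          s         z       
retroflex         ʂ         ʐ       
alveolo-palatal   ɕ         ʑ       
pharyngeal        ħ         ʕ       
glottal           —         ɦ       
Every place of articulation has a voiceless member except glottal, where /h/ would be expected.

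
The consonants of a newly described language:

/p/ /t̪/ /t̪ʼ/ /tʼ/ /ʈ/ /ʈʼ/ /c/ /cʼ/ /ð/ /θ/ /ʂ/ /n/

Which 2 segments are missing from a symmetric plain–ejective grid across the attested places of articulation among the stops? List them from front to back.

place of articulation  plain     ejective
bilabial          p         —       
dental            t̪        t̪ʼ     
alveolar          —         tʼ      
retroflex         ʈ         ʈʼ      
palatal           c         cʼ      
Gaps, from front to back: bilabial lacks ejective (/pʼ/); alveolar lacks plain (/t/).

/pʼ/, /t/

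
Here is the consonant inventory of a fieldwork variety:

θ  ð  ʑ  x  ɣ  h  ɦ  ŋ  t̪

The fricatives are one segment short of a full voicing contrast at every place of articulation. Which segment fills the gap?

/ɕ/

dental: voiceless /θ/, voiced /ð/.
alveolo-palatal: voiceless —, voiced /ʑ/.
velar: voiceless /x/, voiced /ɣ/.
glottal: voiceless /h/, voiced /ɦ/.
The alveolo-palatal row has no voiceless member, so the gap is the voiceless alveolo-palatal fricative /ɕ/.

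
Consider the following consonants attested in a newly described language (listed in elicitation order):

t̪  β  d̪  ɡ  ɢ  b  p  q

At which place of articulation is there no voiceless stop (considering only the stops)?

velar

bilabial: voiceless /p/, voiced /b/.
dental: voiceless /t̪/, voiced /d̪/.
velar: voiceless —, voiced /ɡ/.
uvular: voiceless /q/, voiced /ɢ/.
Every place of articulation has a voiceless member except velar, where /k/ would be expected.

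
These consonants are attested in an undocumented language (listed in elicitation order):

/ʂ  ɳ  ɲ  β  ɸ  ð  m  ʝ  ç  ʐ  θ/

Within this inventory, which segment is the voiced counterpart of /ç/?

/ʝ/

/ç/ is a voiceless palatal fricative.
The voiced counterpart is a voiced palatal fricative — in this inventory, /ʝ/.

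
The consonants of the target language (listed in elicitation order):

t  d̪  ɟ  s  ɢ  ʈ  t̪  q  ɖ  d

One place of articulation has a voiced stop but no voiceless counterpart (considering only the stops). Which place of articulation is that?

place of articulation  voiceless  voiced  
dental            t̪        d̪      
alveolar          t         d       
retroflex         ʈ         ɖ       
palatal           —         ɟ       
uvular            q         ɢ       
Every place of articulation has a voiceless member except palatal, where /c/ would be expected.

palatal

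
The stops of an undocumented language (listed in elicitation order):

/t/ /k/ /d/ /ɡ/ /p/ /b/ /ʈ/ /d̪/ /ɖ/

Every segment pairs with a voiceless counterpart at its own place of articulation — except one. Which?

/d̪/

Bilabial: /p/ ~ /b/
Alveolar: /t/ ~ /d/
Retroflex: /ʈ/ ~ /ɖ/
Velar: /k/ ~ /ɡ/
Dental: only /d̪/ (voiced); no voiceless partner.
So /d̪/ is the unpaired segment.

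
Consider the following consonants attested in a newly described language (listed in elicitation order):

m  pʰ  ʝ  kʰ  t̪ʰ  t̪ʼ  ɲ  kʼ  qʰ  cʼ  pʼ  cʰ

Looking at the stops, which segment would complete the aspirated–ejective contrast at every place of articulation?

/qʼ/

bilabial: aspirated /pʰ/, ejective /pʼ/.
dental: aspirated /t̪ʰ/, ejective /t̪ʼ/.
palatal: aspirated /cʰ/, ejective /cʼ/.
velar: aspirated /kʰ/, ejective /kʼ/.
uvular: aspirated /qʰ/, ejective —.
The uvular row has no ejective member, so the gap is the ejective uvular stop /qʼ/.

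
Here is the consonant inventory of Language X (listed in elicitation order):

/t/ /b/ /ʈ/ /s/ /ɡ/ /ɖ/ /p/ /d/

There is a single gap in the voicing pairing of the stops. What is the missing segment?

place of articulation  voiceless  voiced  
bilabial          p         b       
alveolar          t         d       
retroflex         ʈ         ɖ       
velar             —         ɡ       
The velar row has no voiceless member, so the gap is the voiceless velar stop /k/.

/k/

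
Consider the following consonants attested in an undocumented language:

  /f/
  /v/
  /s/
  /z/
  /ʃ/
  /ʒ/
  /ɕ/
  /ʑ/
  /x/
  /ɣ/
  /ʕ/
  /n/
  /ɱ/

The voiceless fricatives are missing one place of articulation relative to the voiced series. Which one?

labiodental: voiceless /f/, voiced /v/.
alveolar: voiceless /s/, voiced /z/.
postalveolar: voiceless /ʃ/, voiced /ʒ/.
alveolo-palatal: voiceless /ɕ/, voiced /ʑ/.
velar: voiceless /x/, voiced /ɣ/.
pharyngeal: voiceless —, voiced /ʕ/.
Every place of articulation has a voiceless member except pharyngeal, where /ħ/ would be expected.

pharyngeal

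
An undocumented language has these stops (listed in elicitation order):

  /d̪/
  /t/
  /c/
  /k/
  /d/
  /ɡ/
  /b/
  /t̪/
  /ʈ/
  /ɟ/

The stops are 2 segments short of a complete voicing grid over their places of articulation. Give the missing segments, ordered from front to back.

Voiceless: /t̪/ (dental), /t/ (alveolar), /ʈ/ (retroflex), /c/ (palatal), /k/ (velar).
Voiced: /b/ (bilabial), /d̪/ (dental), /d/ (alveolar), /ɟ/ (palatal), /ɡ/ (velar).
Gaps, from front to back: bilabial lacks voiceless (/p/); retroflex lacks voiced (/ɖ/).

/p/, /ɖ/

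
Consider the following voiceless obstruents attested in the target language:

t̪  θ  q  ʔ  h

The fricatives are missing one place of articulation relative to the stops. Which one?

uvular

dental: stop /t̪/, fricative /θ/.
uvular: stop /q/, fricative —.
glottal: stop /ʔ/, fricative /h/.
Every place of articulation has a fricative member except uvular, where /χ/ would be expected.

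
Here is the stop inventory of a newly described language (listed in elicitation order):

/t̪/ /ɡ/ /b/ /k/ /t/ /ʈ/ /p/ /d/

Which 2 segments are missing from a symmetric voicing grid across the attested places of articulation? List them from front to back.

/d̪/, /ɖ/

place of articulation  voiceless  voiced  
bilabial          p         b       
dental            t̪        —       
alveolar          t         d       
retroflex         ʈ         —       
velar             k         ɡ       
Gaps, from front to back: dental lacks voiced (/d̪/); retroflex lacks voiced (/ɖ/).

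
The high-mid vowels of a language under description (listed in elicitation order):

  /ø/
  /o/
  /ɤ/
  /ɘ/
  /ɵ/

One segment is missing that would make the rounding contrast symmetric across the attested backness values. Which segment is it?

/e/

backness          unrounded  rounded 
front             —         ø       
central           ɘ         ɵ       
back              ɤ         o       
The front row has no unrounded member, so the gap is the front unrounded vowel /e/.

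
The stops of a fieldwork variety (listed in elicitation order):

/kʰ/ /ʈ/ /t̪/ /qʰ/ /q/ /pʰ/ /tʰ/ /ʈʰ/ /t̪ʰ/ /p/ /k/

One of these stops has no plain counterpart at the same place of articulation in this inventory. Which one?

/tʰ/

Bilabial: /p/ ~ /pʰ/
Dental: /t̪/ ~ /t̪ʰ/
Retroflex: /ʈ/ ~ /ʈʰ/
Velar: /k/ ~ /kʰ/
Uvular: /q/ ~ /qʰ/
Alveolar: only /tʰ/ (aspirated); no plain partner.
So /tʰ/ is the unpaired segment.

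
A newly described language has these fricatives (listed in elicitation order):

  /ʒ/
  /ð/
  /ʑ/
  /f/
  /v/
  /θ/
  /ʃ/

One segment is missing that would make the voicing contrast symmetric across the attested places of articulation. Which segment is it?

/ɕ/

labiodental: voiceless /f/, voiced /v/.
dental: voiceless /θ/, voiced /ð/.
postalveolar: voiceless /ʃ/, voiced /ʒ/.
alveolo-palatal: voiceless —, voiced /ʑ/.
The alveolo-palatal row has no voiceless member, so the gap is the voiceless alveolo-palatal fricative /ɕ/.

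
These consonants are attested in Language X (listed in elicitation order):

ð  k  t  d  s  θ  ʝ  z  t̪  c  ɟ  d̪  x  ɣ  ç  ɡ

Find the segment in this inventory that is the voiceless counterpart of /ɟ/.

/c/

/ɟ/ is a voiced palatal stop.
The voiceless counterpart is a voiceless palatal stop — in this inventory, /c/.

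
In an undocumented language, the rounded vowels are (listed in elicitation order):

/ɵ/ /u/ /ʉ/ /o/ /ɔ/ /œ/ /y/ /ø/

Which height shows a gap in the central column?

low-mid

Front: /y/ (high), /ø/ (high-mid), /œ/ (low-mid).
Central: /ʉ/ (high), /ɵ/ (high-mid).
Back: /u/ (high), /o/ (high-mid), /ɔ/ (low-mid).
Every height has a central member except low-mid, where /ɞ/ would be expected.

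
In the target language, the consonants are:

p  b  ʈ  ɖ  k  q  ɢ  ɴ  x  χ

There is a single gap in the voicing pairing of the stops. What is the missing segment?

bilabial: voiceless /p/, voiced /b/.
retroflex: voiceless /ʈ/, voiced /ɖ/.
velar: voiceless /k/, voiced —.
uvular: voiceless /q/, voiced /ɢ/.
The velar row has no voiced member, so the gap is the voiced velar stop /ɡ/.

/ɡ/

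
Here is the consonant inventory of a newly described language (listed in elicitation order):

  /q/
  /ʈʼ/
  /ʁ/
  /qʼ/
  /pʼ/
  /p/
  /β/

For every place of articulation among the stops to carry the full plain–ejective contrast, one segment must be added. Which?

/ʈ/

bilabial: plain /p/, ejective /pʼ/.
retroflex: plain —, ejective /ʈʼ/.
uvular: plain /q/, ejective /qʼ/.
The retroflex row has no plain member, so the gap is the plain retroflex stop /ʈ/.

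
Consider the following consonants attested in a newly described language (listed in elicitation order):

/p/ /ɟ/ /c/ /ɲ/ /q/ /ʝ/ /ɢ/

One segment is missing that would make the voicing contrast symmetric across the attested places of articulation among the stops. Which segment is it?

/b/

bilabial: voiceless /p/, voiced —.
palatal: voiceless /c/, voiced /ɟ/.
uvular: voiceless /q/, voiced /ɢ/.
The bilabial row has no voiced member, so the gap is the voiced bilabial stop /b/.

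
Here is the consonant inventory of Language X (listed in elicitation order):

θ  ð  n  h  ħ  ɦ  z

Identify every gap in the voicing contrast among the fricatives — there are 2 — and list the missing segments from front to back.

place of articulation  voiceless  voiced  
dental            θ         ð       
alveolar          —         z       
pharyngeal        ħ         —       
glottal           h         ɦ       
Gaps, from front to back: alveolar lacks voiceless (/s/); pharyngeal lacks voiced (/ʕ/).

/s/, /ʕ/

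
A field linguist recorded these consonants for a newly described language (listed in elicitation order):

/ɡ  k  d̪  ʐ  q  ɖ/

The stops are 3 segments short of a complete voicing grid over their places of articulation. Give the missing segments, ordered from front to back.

Voiceless: /k/ (velar), /q/ (uvular).
Voiced: /d̪/ (dental), /ɖ/ (retroflex), /ɡ/ (velar).
Gaps, from front to back: dental lacks voiceless (/t̪/); retroflex lacks voiceless (/ʈ/); uvular lacks voiced (/ɢ/).

/t̪/, /ʈ/, /ɢ/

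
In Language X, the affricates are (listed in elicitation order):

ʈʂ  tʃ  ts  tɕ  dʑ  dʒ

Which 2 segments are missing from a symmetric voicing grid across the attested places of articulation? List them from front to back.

/dz/, /ɖʐ/

alveolar: voiceless /ts/, voiced —.
postalveolar: voiceless /tʃ/, voiced /dʒ/.
retroflex: voiceless /ʈʂ/, voiced —.
alveolo-palatal: voiceless /tɕ/, voiced /dʑ/.
Gaps, from front to back: alveolar lacks voiced (/dz/); retroflex lacks voiced (/ɖʐ/).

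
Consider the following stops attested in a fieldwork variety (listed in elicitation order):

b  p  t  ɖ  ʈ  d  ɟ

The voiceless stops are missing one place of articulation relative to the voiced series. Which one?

palatal

bilabial: voiceless /p/, voiced /b/.
alveolar: voiceless /t/, voiced /d/.
retroflex: voiceless /ʈ/, voiced /ɖ/.
palatal: voiceless —, voiced /ɟ/.
Every place of articulation has a voiceless member except palatal, where /c/ would be expected.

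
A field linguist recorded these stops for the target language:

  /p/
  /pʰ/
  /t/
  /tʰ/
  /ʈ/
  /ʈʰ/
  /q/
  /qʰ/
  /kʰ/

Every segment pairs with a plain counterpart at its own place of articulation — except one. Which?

Bilabial: /p/ ~ /pʰ/
Alveolar: /t/ ~ /tʰ/
Retroflex: /ʈ/ ~ /ʈʰ/
Uvular: /q/ ~ /qʰ/
Velar: only /kʰ/ (aspirated); no plain partner.
So /kʰ/ is the unpaired segment.

/kʰ/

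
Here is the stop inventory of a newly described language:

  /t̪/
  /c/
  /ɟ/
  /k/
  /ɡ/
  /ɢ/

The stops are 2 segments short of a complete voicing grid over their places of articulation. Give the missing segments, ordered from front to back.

/d̪/, /q/

place of articulation  voiceless  voiced  
dental            t̪        —       
palatal           c         ɟ       
velar             k         ɡ       
uvular            —         ɢ       
Gaps, from front to back: dental lacks voiced (/d̪/); uvular lacks voiceless (/q/).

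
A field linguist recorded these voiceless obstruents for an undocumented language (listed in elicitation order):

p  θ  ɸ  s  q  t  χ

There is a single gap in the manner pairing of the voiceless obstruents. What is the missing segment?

/t̪/

place of articulation  stop      fricative
bilabial          p         ɸ       
dental            —         θ       
alveolar          t         s       
uvular            q         χ       
The dental row has no stop member, so the gap is the dental stop /t̪/.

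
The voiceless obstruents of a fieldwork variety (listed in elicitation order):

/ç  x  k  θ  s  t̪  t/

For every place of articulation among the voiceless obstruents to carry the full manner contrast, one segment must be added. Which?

/c/

place of articulation  stop      fricative
dental            t̪        θ       
alveolar          t         s       
palatal           —         ç       
velar             k         x       
The palatal row has no stop member, so the gap is the palatal stop /c/.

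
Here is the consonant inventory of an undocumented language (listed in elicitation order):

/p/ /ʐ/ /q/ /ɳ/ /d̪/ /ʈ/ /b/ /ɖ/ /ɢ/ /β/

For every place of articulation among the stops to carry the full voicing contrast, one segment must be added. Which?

/t̪/

place of articulation  voiceless  voiced  
bilabial          p         b       
dental            —         d̪      
retroflex         ʈ         ɖ       
uvular            q         ɢ       
The dental row has no voiceless member, so the gap is the voiceless dental stop /t̪/.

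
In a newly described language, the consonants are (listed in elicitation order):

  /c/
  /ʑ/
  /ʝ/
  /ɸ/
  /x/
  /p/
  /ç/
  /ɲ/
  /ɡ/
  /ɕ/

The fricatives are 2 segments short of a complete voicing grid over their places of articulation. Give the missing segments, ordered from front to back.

/β/, /ɣ/

bilabial: voiceless /ɸ/, voiced —.
alveolo-palatal: voiceless /ɕ/, voiced /ʑ/.
palatal: voiceless /ç/, voiced /ʝ/.
velar: voiceless /x/, voiced —.
Gaps, from front to back: bilabial lacks voiced (/β/); velar lacks voiced (/ɣ/).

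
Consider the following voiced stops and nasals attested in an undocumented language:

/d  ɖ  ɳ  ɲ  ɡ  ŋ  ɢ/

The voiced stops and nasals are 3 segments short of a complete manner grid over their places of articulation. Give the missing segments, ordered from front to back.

alveolar: oral stop /d/, nasal —.
retroflex: oral stop /ɖ/, nasal /ɳ/.
palatal: oral stop —, nasal /ɲ/.
velar: oral stop /ɡ/, nasal /ŋ/.
uvular: oral stop /ɢ/, nasal —.
Gaps, from front to back: alveolar lacks nasal (/n/); palatal lacks oral stop (/ɟ/); uvular lacks nasal (/ɴ/).

/n/, /ɟ/, /ɴ/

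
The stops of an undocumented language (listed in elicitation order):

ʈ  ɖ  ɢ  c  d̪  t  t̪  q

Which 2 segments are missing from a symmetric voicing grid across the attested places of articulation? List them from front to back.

/d/, /ɟ/

dental: voiceless /t̪/, voiced /d̪/.
alveolar: voiceless /t/, voiced —.
retroflex: voiceless /ʈ/, voiced /ɖ/.
palatal: voiceless /c/, voiced —.
uvular: voiceless /q/, voiced /ɢ/.
Gaps, from front to back: alveolar lacks voiced (/d/); palatal lacks voiced (/ɟ/).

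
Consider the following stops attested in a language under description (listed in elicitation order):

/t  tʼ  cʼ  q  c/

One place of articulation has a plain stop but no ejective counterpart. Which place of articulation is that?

uvular

alveolar: plain /t/, ejective /tʼ/.
palatal: plain /c/, ejective /cʼ/.
uvular: plain /q/, ejective —.
Every place of articulation has an ejective member except uvular, where /qʼ/ would be expected.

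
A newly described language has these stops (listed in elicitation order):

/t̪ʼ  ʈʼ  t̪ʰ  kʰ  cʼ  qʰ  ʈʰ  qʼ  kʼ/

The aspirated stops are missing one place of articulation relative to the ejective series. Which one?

dental: aspirated /t̪ʰ/, ejective /t̪ʼ/.
retroflex: aspirated /ʈʰ/, ejective /ʈʼ/.
palatal: aspirated —, ejective /cʼ/.
velar: aspirated /kʰ/, ejective /kʼ/.
uvular: aspirated /qʰ/, ejective /qʼ/.
Every place of articulation has an aspirated member except palatal, where /cʰ/ would be expected.

palatal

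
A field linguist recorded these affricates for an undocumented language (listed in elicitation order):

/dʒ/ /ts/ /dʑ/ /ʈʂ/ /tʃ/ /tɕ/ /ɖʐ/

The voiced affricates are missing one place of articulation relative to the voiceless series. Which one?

place of articulation  voiceless  voiced  
alveolar          ts        —       
postalveolar      tʃ        dʒ      
retroflex         ʈʂ        ɖʐ      
alveolo-palatal   tɕ        dʑ      
Every place of articulation has a voiced member except alveolar, where /dz/ would be expected.

alveolar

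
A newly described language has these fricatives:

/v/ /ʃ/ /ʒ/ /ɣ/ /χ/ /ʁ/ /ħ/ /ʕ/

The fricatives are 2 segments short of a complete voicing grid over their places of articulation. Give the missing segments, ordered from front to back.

place of articulation  voiceless  voiced  
labiodental       —         v       
postalveolar      ʃ         ʒ       
velar             —         ɣ       
uvular            χ         ʁ       
pharyngeal        ħ         ʕ       
Gaps, from front to back: labiodental lacks voiceless (/f/); velar lacks voiceless (/x/).

/f/, /x/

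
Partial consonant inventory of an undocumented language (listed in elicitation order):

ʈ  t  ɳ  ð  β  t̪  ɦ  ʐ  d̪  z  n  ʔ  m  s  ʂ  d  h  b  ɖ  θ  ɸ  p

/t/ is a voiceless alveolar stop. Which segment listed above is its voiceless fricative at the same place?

The voiceless fricative at the same place is a voiceless alveolar fricative — in this inventory, /s/.

/s/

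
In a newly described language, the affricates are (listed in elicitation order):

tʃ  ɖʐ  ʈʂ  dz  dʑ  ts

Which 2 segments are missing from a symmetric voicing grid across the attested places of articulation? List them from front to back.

place of articulation  voiceless  voiced  
alveolar          ts        dz      
postalveolar      tʃ        —       
retroflex         ʈʂ        ɖʐ      
alveolo-palatal   —         dʑ      
Gaps, from front to back: postalveolar lacks voiced (/dʒ/); alveolo-palatal lacks voiceless (/tɕ/).

/dʒ/, /tɕ/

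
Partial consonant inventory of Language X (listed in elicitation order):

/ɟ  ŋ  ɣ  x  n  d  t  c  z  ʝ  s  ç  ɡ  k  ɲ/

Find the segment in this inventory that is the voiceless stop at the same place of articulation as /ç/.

/ç/ is a voiceless palatal fricative.
The voiceless stop at the same place is a voiceless palatal stop — in this inventory, /c/.

/c/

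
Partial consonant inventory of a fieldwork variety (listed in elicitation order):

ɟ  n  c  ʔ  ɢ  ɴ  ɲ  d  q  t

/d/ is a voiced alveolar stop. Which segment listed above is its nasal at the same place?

/n/

The nasal at the same place is an alveolar nasal — in this inventory, /n/.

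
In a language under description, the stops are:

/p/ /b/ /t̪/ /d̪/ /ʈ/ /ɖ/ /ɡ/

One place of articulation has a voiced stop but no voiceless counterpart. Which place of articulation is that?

velar

bilabial: voiceless /p/, voiced /b/.
dental: voiceless /t̪/, voiced /d̪/.
retroflex: voiceless /ʈ/, voiced /ɖ/.
velar: voiceless —, voiced /ɡ/.
Every place of articulation has a voiceless member except velar, where /k/ would be expected.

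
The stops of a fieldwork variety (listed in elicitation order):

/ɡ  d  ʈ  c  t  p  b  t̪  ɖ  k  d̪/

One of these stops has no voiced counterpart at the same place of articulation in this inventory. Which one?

/c/

Bilabial: /p/ ~ /b/
Dental: /t̪/ ~ /d̪/
Alveolar: /t/ ~ /d/
Retroflex: /ʈ/ ~ /ɖ/
Velar: /k/ ~ /ɡ/
Palatal: only /c/ (voiceless); no voiced partner.
So /c/ is the unpaired segment.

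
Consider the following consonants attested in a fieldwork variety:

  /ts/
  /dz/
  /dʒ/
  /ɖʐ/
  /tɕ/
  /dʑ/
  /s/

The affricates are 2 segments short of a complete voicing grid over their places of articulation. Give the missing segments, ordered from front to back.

/tʃ/, /ʈʂ/

place of articulation  voiceless  voiced  
alveolar          ts        dz      
postalveolar      —         dʒ      
retroflex         —         ɖʐ      
alveolo-palatal   tɕ        dʑ      
Gaps, from front to back: postalveolar lacks voiceless (/tʃ/); retroflex lacks voiceless (/ʈʂ/).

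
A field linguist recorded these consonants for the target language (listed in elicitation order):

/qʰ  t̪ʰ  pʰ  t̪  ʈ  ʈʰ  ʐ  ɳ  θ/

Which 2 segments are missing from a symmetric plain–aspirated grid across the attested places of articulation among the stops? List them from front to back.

/p/, /q/

bilabial: plain —, aspirated /pʰ/.
dental: plain /t̪/, aspirated /t̪ʰ/.
retroflex: plain /ʈ/, aspirated /ʈʰ/.
uvular: plain —, aspirated /qʰ/.
Gaps, from front to back: bilabial lacks plain (/p/); uvular lacks plain (/q/).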